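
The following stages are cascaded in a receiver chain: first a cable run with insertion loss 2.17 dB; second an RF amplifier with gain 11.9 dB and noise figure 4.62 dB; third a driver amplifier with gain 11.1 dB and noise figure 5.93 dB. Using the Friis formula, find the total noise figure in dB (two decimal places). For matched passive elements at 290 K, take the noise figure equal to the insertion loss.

Convert to linear (a loss of L dB is a gain of −L dB): F_i = 10^(NF_i/10), G_i = 10^(G_i,dB/10)
  Stage 1: F_1 = 10^(2.17/10) = 1.648, G_1 = 10^(−2.17/10) = 0.6067
  Stage 2: F_2 = 10^(4.62/10) = 2.897, G_2 = 10^(11.9/10) = 15.49
  Stage 3: F_3 = 10^(5.93/10) = 3.917, G_3 = 10^(11.1/10) = 12.88
Friis cascade:
  F = 1.648 + (2.897 − 1)/0.6067 + (3.917 − 1)/9.397 = 5.086
NF = 10 log₁₀(5.086) = 7.06 dB

7.06 dB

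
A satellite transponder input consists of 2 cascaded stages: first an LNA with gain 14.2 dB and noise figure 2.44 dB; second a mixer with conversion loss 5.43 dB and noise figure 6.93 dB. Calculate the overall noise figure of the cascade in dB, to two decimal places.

Convert to linear (a loss of L dB is a gain of −L dB): F_i = 10^(NF_i/10), G_i = 10^(G_i,dB/10)
  Stage 1: F_1 = 10^(2.44/10) = 1.754, G_1 = 10^(14.2/10) = 26.30
  Stage 2: F_2 = 10^(6.93/10) = 4.932, G_2 = 10^(−5.43/10) = 0.2864
Friis cascade:
  F = 1.754 + (4.932 − 1)/26.30 = 1.903
NF = 10 log₁₀(1.903) = 2.80 dB

2.80 dB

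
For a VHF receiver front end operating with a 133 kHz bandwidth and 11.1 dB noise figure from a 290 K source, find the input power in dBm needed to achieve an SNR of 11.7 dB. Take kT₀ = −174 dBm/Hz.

−100.0 dBm

Sensitivity = −174 + 10 log₁₀(B) + NF + SNR_min
= −174 + 51.24 + 11.1 + 11.7
= −99.96 dBm → −100.0 dBm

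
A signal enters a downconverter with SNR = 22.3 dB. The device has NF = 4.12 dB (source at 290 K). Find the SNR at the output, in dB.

By definition F = SNR_in/SNR_out, so in dB: SNR_out = SNR_in − NF
SNR_out = 22.3 − 4.12 = 18.18 dB

18.18 dB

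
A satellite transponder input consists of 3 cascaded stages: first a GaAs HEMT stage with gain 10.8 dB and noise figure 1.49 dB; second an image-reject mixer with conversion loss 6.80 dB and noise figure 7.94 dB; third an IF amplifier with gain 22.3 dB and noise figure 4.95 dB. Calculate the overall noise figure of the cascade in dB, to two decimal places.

Convert to linear (a loss of L dB is a gain of −L dB): F_i = 10^(NF_i/10), G_i = 10^(G_i,dB/10)
  Stage 1: F_1 = 10^(1.49/10) = 1.409, G_1 = 10^(10.8/10) = 12.02
  Stage 2: F_2 = 10^(7.94/10) = 6.223, G_2 = 10^(−6.80/10) = 0.2089
  Stage 3: F_3 = 10^(4.95/10) = 3.126, G_3 = 10^(22.3/10) = 169.8
Friis cascade:
  F = 1.409 + (6.223 − 1)/12.02 + (3.126 − 1)/2.512 = 2.690
NF = 10 log₁₀(2.690) = 4.30 dB

4.30 dB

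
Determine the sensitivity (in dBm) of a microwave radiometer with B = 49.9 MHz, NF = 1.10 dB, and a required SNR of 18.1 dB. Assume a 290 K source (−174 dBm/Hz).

Sensitivity = −174 + 10 log₁₀(B) + NF + SNR_min
= −174 + 76.98 + 1.10 + 18.1
= −77.82 dBm → −77.8 dBm

−77.8 dBm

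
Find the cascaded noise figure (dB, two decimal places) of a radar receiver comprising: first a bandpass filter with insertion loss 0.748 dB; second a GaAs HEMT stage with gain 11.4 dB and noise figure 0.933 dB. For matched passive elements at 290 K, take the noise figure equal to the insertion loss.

Convert to linear (a loss of L dB is a gain of −L dB): F_i = 10^(NF_i/10), G_i = 10^(G_i,dB/10)
  Stage 1: F_1 = 10^(0.748/10) = 1.188, G_1 = 10^(−0.748/10) = 0.8418
  Stage 2: F_2 = 10^(0.933/10) = 1.240, G_2 = 10^(11.4/10) = 13.80
Friis cascade:
  F = 1.188 + (1.240 − 1)/0.8418 = 1.473
NF = 10 log₁₀(1.473) = 1.68 dB

1.68 dB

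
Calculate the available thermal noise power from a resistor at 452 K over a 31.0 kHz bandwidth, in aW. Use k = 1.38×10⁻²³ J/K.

193 aW

P_n = kTB = 1.38×10⁻²³ × 452 × 3.10×10⁴ = 1.93×10⁻¹⁶ W = 193 aW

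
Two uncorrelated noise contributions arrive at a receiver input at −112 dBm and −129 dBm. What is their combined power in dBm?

−111.9 dBm

Convert to linear, add, convert back:
P₁ = 6.31×10⁻¹⁵ W, P₂ = 1.26×10⁻¹⁶ W
P_tot = 6.44×10⁻¹⁵ W → 10 log₁₀(P_tot / 10⁻³) = −111.9 dBm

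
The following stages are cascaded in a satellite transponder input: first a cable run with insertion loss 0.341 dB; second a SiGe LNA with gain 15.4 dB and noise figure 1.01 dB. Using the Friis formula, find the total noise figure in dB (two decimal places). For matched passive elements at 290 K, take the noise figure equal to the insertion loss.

1.35 dB

Convert to linear (a loss of L dB is a gain of −L dB): F_i = 10^(NF_i/10), G_i = 10^(G_i,dB/10)
  Stage 1: F_1 = 10^(0.341/10) = 1.082, G_1 = 10^(−0.341/10) = 0.9245
  Stage 2: F_2 = 10^(1.01/10) = 1.262, G_2 = 10^(15.4/10) = 34.67
Friis cascade:
  F = 1.082 + (1.262 − 1)/0.9245 = 1.365
NF = 10 log₁₀(1.365) = 1.35 dB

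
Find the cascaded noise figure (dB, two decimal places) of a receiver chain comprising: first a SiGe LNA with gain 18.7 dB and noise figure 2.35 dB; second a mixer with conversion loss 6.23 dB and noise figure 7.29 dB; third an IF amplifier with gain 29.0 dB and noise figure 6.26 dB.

Convert to linear (a loss of L dB is a gain of −L dB): F_i = 10^(NF_i/10), G_i = 10^(G_i,dB/10)
  Stage 1: F_1 = 10^(2.35/10) = 1.718, G_1 = 10^(18.7/10) = 74.13
  Stage 2: F_2 = 10^(7.29/10) = 5.358, G_2 = 10^(−6.23/10) = 0.2382
  Stage 3: F_3 = 10^(6.26/10) = 4.227, G_3 = 10^(29.0/10) = 794.3
Friis cascade:
  F = 1.718 + (5.358 − 1)/74.13 + (4.227 − 1)/17.66 = 1.959
NF = 10 log₁₀(1.959) = 2.92 dB

2.92 dB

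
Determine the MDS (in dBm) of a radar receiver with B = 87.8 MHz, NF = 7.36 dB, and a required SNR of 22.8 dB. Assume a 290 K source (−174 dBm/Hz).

−64.4 dBm

Sensitivity = −174 + 10 log₁₀(B) + NF + SNR_min
= −174 + 79.43 + 7.36 + 22.8
= −64.41 dBm → −64.4 dBm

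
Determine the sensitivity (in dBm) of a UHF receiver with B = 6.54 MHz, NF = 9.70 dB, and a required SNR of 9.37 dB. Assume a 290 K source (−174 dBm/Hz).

−86.8 dBm

Sensitivity = −174 + 10 log₁₀(B) + NF + SNR_min
= −174 + 68.16 + 9.70 + 9.37
= −86.77 dBm → −86.8 dBm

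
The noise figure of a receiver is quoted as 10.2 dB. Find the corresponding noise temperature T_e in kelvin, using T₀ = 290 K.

F = 10^(10.2/10) = 10.4713
T_e = (F − 1)·T₀ = (10.4713 − 1) × 290 = 2747 K

2747 K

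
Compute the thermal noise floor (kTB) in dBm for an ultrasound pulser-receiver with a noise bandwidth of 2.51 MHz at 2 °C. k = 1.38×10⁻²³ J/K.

−110.2 dBm

T = 2 °C + 273.15 = 275.15 K
P_n = kTB = 1.38×10⁻²³ × 275.15 × 2.51×10⁶ = 9.53×10⁻¹⁵ W
In dBm: 10 log₁₀(9.53×10⁻¹⁵ / 10⁻³) = −110.2 dBm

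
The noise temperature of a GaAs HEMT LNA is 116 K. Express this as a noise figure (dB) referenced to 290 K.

F = 1 + T_e/T₀ = 1 + 116/290 = 1.4
NF = 10 log₁₀(1.4) = 1.46 dB

1.46 dB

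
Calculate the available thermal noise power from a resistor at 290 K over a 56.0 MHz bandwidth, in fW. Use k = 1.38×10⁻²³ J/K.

P_n = kTB = 1.38×10⁻²³ × 290 × 5.60×10⁷ = 2.24×10⁻¹³ W = 224 fW

224 fW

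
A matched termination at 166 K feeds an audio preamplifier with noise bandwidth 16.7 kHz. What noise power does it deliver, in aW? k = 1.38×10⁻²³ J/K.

P_n = kTB = 1.38×10⁻²³ × 166 × 1.67×10⁴ = 3.83×10⁻¹⁷ W = 38.3 aW

38.3 aW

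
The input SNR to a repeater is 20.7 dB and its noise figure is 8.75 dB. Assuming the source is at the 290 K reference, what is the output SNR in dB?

By definition F = SNR_in/SNR_out, so in dB: SNR_out = SNR_in − NF
SNR_out = 20.7 − 8.75 = 11.95 dB

11.95 dB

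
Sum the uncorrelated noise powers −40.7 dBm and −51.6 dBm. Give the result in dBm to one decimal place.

−40.4 dBm

Convert to linear, add, convert back:
P₁ = 8.51×10⁻⁸ W, P₂ = 6.92×10⁻⁹ W
P_tot = 9.20×10⁻⁸ W → 10 log₁₀(P_tot / 10⁻³) = −40.4 dBm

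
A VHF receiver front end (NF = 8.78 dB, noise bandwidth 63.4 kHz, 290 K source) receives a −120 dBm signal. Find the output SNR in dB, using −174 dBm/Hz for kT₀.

Noise floor: N = −174 + 10 log₁₀(B) + NF
10 log₁₀(6.34×10⁴) = 48.02 dB
N = −174 + 48.02 + 8.78 = −117.20 dBm
SNR = P_sig − N = −120 − (−117.20) = −2.80 dB → −2.8 dB

−2.8 dB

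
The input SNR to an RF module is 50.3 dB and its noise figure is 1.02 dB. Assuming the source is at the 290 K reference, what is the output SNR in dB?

By definition F = SNR_in/SNR_out, so in dB: SNR_out = SNR_in − NF
SNR_out = 50.3 − 1.02 = 49.28 dB

49.28 dB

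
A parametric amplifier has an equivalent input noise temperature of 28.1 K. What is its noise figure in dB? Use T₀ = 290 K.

0.402 dB

F = 1 + T_e/T₀ = 1 + 28.1/290 = 1.0969
NF = 10 log₁₀(1.0969) = 0.402 dB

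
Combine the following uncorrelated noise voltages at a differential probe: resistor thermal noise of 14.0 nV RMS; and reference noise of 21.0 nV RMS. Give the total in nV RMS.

25.2 nV

Uncorrelated sources add in power (mean-square): V_tot = √(ΣV_i²)
V_tot = √[(1.40×10⁻⁸)² + (2.10×10⁻⁸)²] = 2.52×10⁻⁸ V = 25.2 nV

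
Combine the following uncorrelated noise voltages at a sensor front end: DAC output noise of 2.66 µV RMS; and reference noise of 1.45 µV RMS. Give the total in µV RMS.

Uncorrelated sources add in power (mean-square): V_tot = √(ΣV_i²)
V_tot = √[(2.66×10⁻⁶)² + (1.45×10⁻⁶)²] = 3.03×10⁻⁶ V = 3.03 µV

3.03 µV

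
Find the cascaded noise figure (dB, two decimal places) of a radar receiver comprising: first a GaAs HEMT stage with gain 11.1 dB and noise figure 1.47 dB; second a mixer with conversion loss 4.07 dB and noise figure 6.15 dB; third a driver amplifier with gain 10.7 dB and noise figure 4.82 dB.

3.11 dB

Convert to linear (a loss of L dB is a gain of −L dB): F_i = 10^(NF_i/10), G_i = 10^(G_i,dB/10)
  Stage 1: F_1 = 10^(1.47/10) = 1.403, G_1 = 10^(11.1/10) = 12.88
  Stage 2: F_2 = 10^(6.15/10) = 4.121, G_2 = 10^(−4.07/10) = 0.3917
  Stage 3: F_3 = 10^(4.82/10) = 3.034, G_3 = 10^(10.7/10) = 11.75
Friis cascade:
  F = 1.403 + (4.121 − 1)/12.88 + (3.034 − 1)/5.047 = 2.048
NF = 10 log₁₀(2.048) = 3.11 dB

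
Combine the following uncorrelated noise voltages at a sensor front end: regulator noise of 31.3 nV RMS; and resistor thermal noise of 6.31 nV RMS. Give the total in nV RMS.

31.9 nV

Uncorrelated sources add in power (mean-square): V_tot = √(ΣV_i²)
V_tot = √[(3.13×10⁻⁸)² + (6.31×10⁻⁹)²] = 3.19×10⁻⁸ V = 31.9 nV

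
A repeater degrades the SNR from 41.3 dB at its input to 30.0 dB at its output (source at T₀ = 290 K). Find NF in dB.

NF (dB) = SNR_in(dB) − SNR_out(dB) when the source is at T₀
NF = 41.3 − 30.0 = 11.3 dB

11.3 dB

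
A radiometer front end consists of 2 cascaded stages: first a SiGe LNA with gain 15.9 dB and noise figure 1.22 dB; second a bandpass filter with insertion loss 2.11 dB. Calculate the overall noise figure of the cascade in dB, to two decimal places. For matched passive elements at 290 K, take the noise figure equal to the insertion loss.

Convert to linear (a loss of L dB is a gain of −L dB): F_i = 10^(NF_i/10), G_i = 10^(G_i,dB/10)
  Stage 1: F_1 = 10^(1.22/10) = 1.324, G_1 = 10^(15.9/10) = 38.90
  Stage 2: F_2 = 10^(2.11/10) = 1.626, G_2 = 10^(−2.11/10) = 0.6152
Friis cascade:
  F = 1.324 + (1.626 − 1)/38.90 = 1.340
NF = 10 log₁₀(1.340) = 1.27 dB

1.27 dB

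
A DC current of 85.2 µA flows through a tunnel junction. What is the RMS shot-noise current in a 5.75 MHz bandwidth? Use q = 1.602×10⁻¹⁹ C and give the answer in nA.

12.5 nA

I_n = √(2qI·B)
2qI·B = 2 × 1.602×10⁻¹⁹ × 8.52×10⁻⁵ × 5.75×10⁶ = 1.57×10⁻¹⁶ A²
I_n = √(1.57×10⁻¹⁶) = 1.25×10⁻⁸ A = 12.5 nA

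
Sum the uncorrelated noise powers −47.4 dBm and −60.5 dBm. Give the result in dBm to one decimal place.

−47.2 dBm

Convert to linear, add, convert back:
P₁ = 1.82×10⁻⁸ W, P₂ = 8.91×10⁻¹⁰ W
P_tot = 1.91×10⁻⁸ W → 10 log₁₀(P_tot / 10⁻³) = −47.2 dBm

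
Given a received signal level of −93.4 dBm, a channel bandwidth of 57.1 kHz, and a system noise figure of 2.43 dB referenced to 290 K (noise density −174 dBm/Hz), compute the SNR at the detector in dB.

30.6 dB

Noise floor: N = −174 + 10 log₁₀(B) + NF
10 log₁₀(5.71×10⁴) = 47.57 dB
N = −174 + 47.57 + 2.43 = −124.00 dBm
SNR = P_sig − N = −93.4 − (−124.00) = 30.60 dB → 30.6 dB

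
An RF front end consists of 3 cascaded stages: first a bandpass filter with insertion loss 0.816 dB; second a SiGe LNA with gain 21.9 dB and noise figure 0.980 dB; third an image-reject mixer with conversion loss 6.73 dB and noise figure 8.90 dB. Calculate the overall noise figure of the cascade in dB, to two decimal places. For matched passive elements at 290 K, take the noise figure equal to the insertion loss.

1.94 dB

Convert to linear (a loss of L dB is a gain of −L dB): F_i = 10^(NF_i/10), G_i = 10^(G_i,dB/10)
  Stage 1: F_1 = 10^(0.816/10) = 1.207, G_1 = 10^(−0.816/10) = 0.8287
  Stage 2: F_2 = 10^(0.980/10) = 1.253, G_2 = 10^(21.9/10) = 154.9
  Stage 3: F_3 = 10^(8.90/10) = 7.762, G_3 = 10^(−6.73/10) = 0.2123
Friis cascade:
  F = 1.207 + (1.253 − 1)/0.8287 + (7.762 − 1)/128.4 = 1.565
NF = 10 log₁₀(1.565) = 1.94 dB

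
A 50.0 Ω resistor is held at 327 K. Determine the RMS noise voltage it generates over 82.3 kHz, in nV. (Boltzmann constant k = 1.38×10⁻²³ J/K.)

273 nV

V_n = √(4kTRB)
4kTRB = 4 × 1.38×10⁻²³ × 327 × 5.00×10¹ × 8.23×10⁴ = 7.43×10⁻¹⁴ V²
V_n = √(7.43×10⁻¹⁴) = 2.73×10⁻⁷ V = 273 nV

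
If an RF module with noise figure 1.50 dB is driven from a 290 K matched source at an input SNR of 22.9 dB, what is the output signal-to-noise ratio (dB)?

By definition F = SNR_in/SNR_out, so in dB: SNR_out = SNR_in − NF
SNR_out = 22.9 − 1.50 = 21.40 dB

21.40 dB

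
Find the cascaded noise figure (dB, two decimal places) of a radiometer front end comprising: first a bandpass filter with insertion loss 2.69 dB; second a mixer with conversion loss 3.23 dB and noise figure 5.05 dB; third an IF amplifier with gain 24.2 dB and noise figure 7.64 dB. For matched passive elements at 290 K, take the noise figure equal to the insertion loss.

13.93 dB

Convert to linear (a loss of L dB is a gain of −L dB): F_i = 10^(NF_i/10), G_i = 10^(G_i,dB/10)
  Stage 1: F_1 = 10^(2.69/10) = 1.858, G_1 = 10^(−2.69/10) = 0.5383
  Stage 2: F_2 = 10^(5.05/10) = 3.199, G_2 = 10^(−3.23/10) = 0.4753
  Stage 3: F_3 = 10^(7.64/10) = 5.808, G_3 = 10^(24.2/10) = 263.0
Friis cascade:
  F = 1.858 + (3.199 − 1)/0.5383 + (5.808 − 1)/0.2559 = 24.73
NF = 10 log₁₀(24.73) = 13.93 dB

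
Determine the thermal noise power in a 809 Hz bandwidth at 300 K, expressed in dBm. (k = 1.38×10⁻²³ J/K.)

P_n = kTB = 1.38×10⁻²³ × 300 × 8.09×10² = 3.35×10⁻¹⁸ W
In dBm: 10 log₁₀(3.35×10⁻¹⁸ / 10⁻³) = −144.8 dBm

−144.8 dBm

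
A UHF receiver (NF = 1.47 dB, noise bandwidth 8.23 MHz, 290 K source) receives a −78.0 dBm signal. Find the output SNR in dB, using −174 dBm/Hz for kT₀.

25.4 dB

Noise floor: N = −174 + 10 log₁₀(B) + NF
10 log₁₀(8.23×10⁶) = 69.15 dB
N = −174 + 69.15 + 1.47 = −103.38 dBm
SNR = P_sig − N = −78.0 − (−103.38) = 25.38 dB → 25.4 dB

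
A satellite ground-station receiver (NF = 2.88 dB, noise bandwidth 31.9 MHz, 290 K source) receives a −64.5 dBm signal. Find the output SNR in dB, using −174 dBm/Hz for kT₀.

Noise floor: N = −174 + 10 log₁₀(B) + NF
10 log₁₀(3.19×10⁷) = 75.04 dB
N = −174 + 75.04 + 2.88 = −96.08 dBm
SNR = P_sig − N = −64.5 − (−96.08) = 31.58 dB → 31.6 dB

31.6 dB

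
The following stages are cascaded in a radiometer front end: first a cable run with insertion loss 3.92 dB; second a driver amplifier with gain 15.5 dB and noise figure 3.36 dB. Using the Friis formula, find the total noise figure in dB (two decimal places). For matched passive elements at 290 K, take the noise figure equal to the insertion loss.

7.28 dB

Convert to linear (a loss of L dB is a gain of −L dB): F_i = 10^(NF_i/10), G_i = 10^(G_i,dB/10)
  Stage 1: F_1 = 10^(3.92/10) = 2.466, G_1 = 10^(−3.92/10) = 0.4055
  Stage 2: F_2 = 10^(3.36/10) = 2.168, G_2 = 10^(15.5/10) = 35.48
Friis cascade:
  F = 2.466 + (2.168 − 1)/0.4055 = 5.346
NF = 10 log₁₀(5.346) = 7.28 dB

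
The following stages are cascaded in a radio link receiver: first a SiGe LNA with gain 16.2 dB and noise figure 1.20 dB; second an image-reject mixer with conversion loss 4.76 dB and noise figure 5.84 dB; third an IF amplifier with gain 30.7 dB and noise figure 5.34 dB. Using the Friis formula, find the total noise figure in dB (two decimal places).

1.93 dB

Convert to linear (a loss of L dB is a gain of −L dB): F_i = 10^(NF_i/10), G_i = 10^(G_i,dB/10)
  Stage 1: F_1 = 10^(1.20/10) = 1.318, G_1 = 10^(16.2/10) = 41.69
  Stage 2: F_2 = 10^(5.84/10) = 3.837, G_2 = 10^(−4.76/10) = 0.3342
  Stage 3: F_3 = 10^(5.34/10) = 3.420, G_3 = 10^(30.7/10) = 1175
Friis cascade:
  F = 1.318 + (3.837 − 1)/41.69 + (3.420 − 1)/13.93 = 1.560
NF = 10 log₁₀(1.560) = 1.93 dB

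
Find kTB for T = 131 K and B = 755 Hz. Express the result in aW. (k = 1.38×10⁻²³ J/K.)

1.36 aW

P_n = kTB = 1.38×10⁻²³ × 131 × 7.55×10² = 1.36×10⁻¹⁸ W = 1.36 aW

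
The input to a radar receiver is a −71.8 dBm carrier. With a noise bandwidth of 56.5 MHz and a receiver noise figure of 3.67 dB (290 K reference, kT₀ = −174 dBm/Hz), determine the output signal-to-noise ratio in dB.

Noise floor: N = −174 + 10 log₁₀(B) + NF
10 log₁₀(5.65×10⁷) = 77.52 dB
N = −174 + 77.52 + 3.67 = −92.81 dBm
SNR = P_sig − N = −71.8 − (−92.81) = 21.01 dB → 21.0 dB

21.0 dB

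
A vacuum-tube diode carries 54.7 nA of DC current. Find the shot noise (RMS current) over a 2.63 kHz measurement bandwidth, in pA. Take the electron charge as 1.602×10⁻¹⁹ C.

6.79 pA

I_n = √(2qI·B)
2qI·B = 2 × 1.602×10⁻¹⁹ × 5.47×10⁻⁸ × 2.63×10³ = 4.61×10⁻²³ A²
I_n = √(4.61×10⁻²³) = 6.79×10⁻¹² A = 6.79 pA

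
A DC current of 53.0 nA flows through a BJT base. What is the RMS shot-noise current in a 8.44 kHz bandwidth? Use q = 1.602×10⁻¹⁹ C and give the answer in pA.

12.0 pA

I_n = √(2qI·B)
2qI·B = 2 × 1.602×10⁻¹⁹ × 5.30×10⁻⁸ × 8.44×10³ = 1.43×10⁻²² A²
I_n = √(1.43×10⁻²²) = 1.20×10⁻¹¹ A = 12.0 pA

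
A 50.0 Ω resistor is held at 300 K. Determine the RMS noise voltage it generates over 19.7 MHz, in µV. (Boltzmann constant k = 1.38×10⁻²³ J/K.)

V_n = √(4kTRB)
4kTRB = 4 × 1.38×10⁻²³ × 300 × 5.00×10¹ × 1.97×10⁷ = 1.63×10⁻¹¹ V²
V_n = √(1.63×10⁻¹¹) = 4.04×10⁻⁶ V = 4.04 µV

4.04 µV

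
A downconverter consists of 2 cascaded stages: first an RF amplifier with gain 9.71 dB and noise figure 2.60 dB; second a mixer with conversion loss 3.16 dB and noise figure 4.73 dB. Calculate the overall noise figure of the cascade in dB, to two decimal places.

Convert to linear (a loss of L dB is a gain of −L dB): F_i = 10^(NF_i/10), G_i = 10^(G_i,dB/10)
  Stage 1: F_1 = 10^(2.60/10) = 1.820, G_1 = 10^(9.71/10) = 9.354
  Stage 2: F_2 = 10^(4.73/10) = 2.972, G_2 = 10^(−3.16/10) = 0.4831
Friis cascade:
  F = 1.820 + (2.972 − 1)/9.354 = 2.030
NF = 10 log₁₀(2.030) = 3.08 dB

3.08 dB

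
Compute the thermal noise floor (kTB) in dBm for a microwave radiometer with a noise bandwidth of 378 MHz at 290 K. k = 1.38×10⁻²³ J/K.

−88.2 dBm

P_n = kTB = 1.38×10⁻²³ × 290 × 3.78×10⁸ = 1.51×10⁻¹² W
In dBm: 10 log₁₀(1.51×10⁻¹² / 10⁻³) = −88.2 dBm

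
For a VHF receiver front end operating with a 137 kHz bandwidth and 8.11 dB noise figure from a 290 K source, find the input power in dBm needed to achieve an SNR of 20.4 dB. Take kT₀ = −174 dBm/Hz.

Sensitivity = −174 + 10 log₁₀(B) + NF + SNR_min
= −174 + 51.37 + 8.11 + 20.4
= −94.12 dBm → −94.1 dBm

−94.1 dBm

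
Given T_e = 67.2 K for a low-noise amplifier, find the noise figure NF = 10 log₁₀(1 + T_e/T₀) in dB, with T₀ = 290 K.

0.905 dB

F = 1 + T_e/T₀ = 1 + 67.2/290 = 1.23172
NF = 10 log₁₀(1.23172) = 0.905 dB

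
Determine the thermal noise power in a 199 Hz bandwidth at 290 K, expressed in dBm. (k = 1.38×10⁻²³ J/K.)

P_n = kTB = 1.38×10⁻²³ × 290 × 1.99×10² = 7.96×10⁻¹⁹ W
In dBm: 10 log₁₀(7.96×10⁻¹⁹ / 10⁻³) = −151.0 dBm

−151.0 dBm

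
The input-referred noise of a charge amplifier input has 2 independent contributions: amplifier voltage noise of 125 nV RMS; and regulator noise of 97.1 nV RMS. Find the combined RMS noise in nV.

Uncorrelated sources add in power (mean-square): V_tot = √(ΣV_i²)
V_tot = √[(1.25×10⁻⁷)² + (9.71×10⁻⁸)²] = 1.58×10⁻⁷ V = 158 nV

158 nV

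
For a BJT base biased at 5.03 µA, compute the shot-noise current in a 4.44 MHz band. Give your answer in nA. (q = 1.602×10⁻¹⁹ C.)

2.67 nA

I_n = √(2qI·B)
2qI·B = 2 × 1.602×10⁻¹⁹ × 5.03×10⁻⁶ × 4.44×10⁶ = 7.16×10⁻¹⁸ A²
I_n = √(7.16×10⁻¹⁸) = 2.67×10⁻⁹ A = 2.67 nA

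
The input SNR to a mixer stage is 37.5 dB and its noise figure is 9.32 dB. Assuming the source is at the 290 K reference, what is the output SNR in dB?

By definition F = SNR_in/SNR_out, so in dB: SNR_out = SNR_in − NF
SNR_out = 37.5 − 9.32 = 28.18 dB

28.18 dB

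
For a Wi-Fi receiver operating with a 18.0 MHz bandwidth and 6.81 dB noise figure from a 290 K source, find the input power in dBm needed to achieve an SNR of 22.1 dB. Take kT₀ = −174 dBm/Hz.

−72.5 dBm

Sensitivity = −174 + 10 log₁₀(B) + NF + SNR_min
= −174 + 72.55 + 6.81 + 22.1
= −72.54 dBm → −72.5 dBm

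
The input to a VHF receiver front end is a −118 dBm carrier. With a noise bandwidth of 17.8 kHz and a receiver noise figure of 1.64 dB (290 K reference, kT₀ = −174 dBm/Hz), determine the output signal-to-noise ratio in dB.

11.9 dB

Noise floor: N = −174 + 10 log₁₀(B) + NF
10 log₁₀(1.78×10⁴) = 42.5 dB
N = −174 + 42.5 + 1.64 = −129.86 dBm
SNR = P_sig − N = −118 − (−129.86) = 11.86 dB → 11.9 dB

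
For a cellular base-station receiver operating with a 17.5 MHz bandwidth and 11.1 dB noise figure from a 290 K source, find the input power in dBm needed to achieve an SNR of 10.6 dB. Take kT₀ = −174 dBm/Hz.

−79.9 dBm

Sensitivity = −174 + 10 log₁₀(B) + NF + SNR_min
= −174 + 72.43 + 11.1 + 10.6
= −79.87 dBm → −79.9 dBm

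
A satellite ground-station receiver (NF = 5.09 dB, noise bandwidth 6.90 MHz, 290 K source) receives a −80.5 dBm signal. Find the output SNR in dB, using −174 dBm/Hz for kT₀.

20.0 dB

Noise floor: N = −174 + 10 log₁₀(B) + NF
10 log₁₀(6.90×10⁶) = 68.39 dB
N = −174 + 68.39 + 5.09 = −100.52 dBm
SNR = P_sig − N = −80.5 − (−100.52) = 20.02 dB → 20.0 dB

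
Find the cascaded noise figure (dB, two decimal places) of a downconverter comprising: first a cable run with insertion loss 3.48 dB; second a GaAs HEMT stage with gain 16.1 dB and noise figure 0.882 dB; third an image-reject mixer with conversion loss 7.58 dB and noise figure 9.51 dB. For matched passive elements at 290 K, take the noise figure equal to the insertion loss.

Convert to linear (a loss of L dB is a gain of −L dB): F_i = 10^(NF_i/10), G_i = 10^(G_i,dB/10)
  Stage 1: F_1 = 10^(3.48/10) = 2.228, G_1 = 10^(−3.48/10) = 0.4487
  Stage 2: F_2 = 10^(0.882/10) = 1.225, G_2 = 10^(16.1/10) = 40.74
  Stage 3: F_3 = 10^(9.51/10) = 8.933, G_3 = 10^(−7.58/10) = 0.1746
Friis cascade:
  F = 2.228 + (1.225 − 1)/0.4487 + (8.933 − 1)/18.28 = 3.164
NF = 10 log₁₀(3.164) = 5.00 dB

5.00 dB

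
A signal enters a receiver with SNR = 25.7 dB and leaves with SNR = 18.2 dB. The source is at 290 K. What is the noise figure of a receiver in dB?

NF (dB) = SNR_in(dB) − SNR_out(dB) when the source is at T₀
NF = 25.7 − 18.2 = 7.5 dB

7.5 dB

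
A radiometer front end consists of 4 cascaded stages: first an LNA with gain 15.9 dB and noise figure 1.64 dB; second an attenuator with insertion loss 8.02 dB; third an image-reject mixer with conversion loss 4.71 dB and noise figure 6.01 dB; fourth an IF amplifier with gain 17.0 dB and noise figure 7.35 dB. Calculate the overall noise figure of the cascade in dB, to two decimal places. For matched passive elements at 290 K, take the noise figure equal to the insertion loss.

6.25 dB

Convert to linear (a loss of L dB is a gain of −L dB): F_i = 10^(NF_i/10), G_i = 10^(G_i,dB/10)
  Stage 1: F_1 = 10^(1.64/10) = 1.459, G_1 = 10^(15.9/10) = 38.90
  Stage 2: F_2 = 10^(8.02/10) = 6.339, G_2 = 10^(−8.02/10) = 0.1578
  Stage 3: F_3 = 10^(6.01/10) = 3.990, G_3 = 10^(−4.71/10) = 0.3381
  Stage 4: F_4 = 10^(7.35/10) = 5.433, G_4 = 10^(17.0/10) = 50.12
Friis cascade:
  F = 1.459 + (6.339 − 1)/38.90 + (3.990 − 1)/6.138 + (5.433 − 1)/2.075 = 4.219
NF = 10 log₁₀(4.219) = 6.25 dB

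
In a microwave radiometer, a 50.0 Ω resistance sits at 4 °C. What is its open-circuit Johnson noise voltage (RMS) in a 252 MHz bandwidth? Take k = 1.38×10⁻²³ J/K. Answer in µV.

T = 4 °C + 273.15 = 277.15 K
V_n = √(4kTRB)
4kTRB = 4 × 1.38×10⁻²³ × 277.15 × 5.00×10¹ × 2.52×10⁸ = 1.93×10⁻¹⁰ V²
V_n = √(1.93×10⁻¹⁰) = 1.39×10⁻⁵ V = 13.9 µV

13.9 µV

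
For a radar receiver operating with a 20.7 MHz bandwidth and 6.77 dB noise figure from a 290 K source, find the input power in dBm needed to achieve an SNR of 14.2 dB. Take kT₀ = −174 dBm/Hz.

Sensitivity = −174 + 10 log₁₀(B) + NF + SNR_min
= −174 + 73.16 + 6.77 + 14.2
= −79.87 dBm → −79.9 dBm

−79.9 dBm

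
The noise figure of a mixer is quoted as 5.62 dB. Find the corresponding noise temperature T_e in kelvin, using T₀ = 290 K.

F = 10^(5.62/10) = 3.64754
T_e = (F − 1)·T₀ = (3.64754 − 1) × 290 = 768 K

768 K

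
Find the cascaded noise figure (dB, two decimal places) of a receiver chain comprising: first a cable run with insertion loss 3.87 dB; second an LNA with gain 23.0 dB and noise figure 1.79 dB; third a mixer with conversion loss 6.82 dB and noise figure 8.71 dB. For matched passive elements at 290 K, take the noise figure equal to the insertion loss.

Convert to linear (a loss of L dB is a gain of −L dB): F_i = 10^(NF_i/10), G_i = 10^(G_i,dB/10)
  Stage 1: F_1 = 10^(3.87/10) = 2.438, G_1 = 10^(−3.87/10) = 0.4102
  Stage 2: F_2 = 10^(1.79/10) = 1.510, G_2 = 10^(23.0/10) = 199.5
  Stage 3: F_3 = 10^(8.71/10) = 7.430, G_3 = 10^(−6.82/10) = 0.2080
Friis cascade:
  F = 2.438 + (1.510 − 1)/0.4102 + (7.430 − 1)/81.85 = 3.760
NF = 10 log₁₀(3.760) = 5.75 dB

5.75 dB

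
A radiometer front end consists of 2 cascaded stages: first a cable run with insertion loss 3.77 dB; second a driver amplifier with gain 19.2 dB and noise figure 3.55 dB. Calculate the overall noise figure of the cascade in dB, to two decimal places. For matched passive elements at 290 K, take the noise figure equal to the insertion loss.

7.32 dB

Convert to linear (a loss of L dB is a gain of −L dB): F_i = 10^(NF_i/10), G_i = 10^(G_i,dB/10)
  Stage 1: F_1 = 10^(3.77/10) = 2.382, G_1 = 10^(−3.77/10) = 0.4198
  Stage 2: F_2 = 10^(3.55/10) = 2.265, G_2 = 10^(19.2/10) = 83.18
Friis cascade:
  F = 2.382 + (2.265 − 1)/0.4198 = 5.395
NF = 10 log₁₀(5.395) = 7.32 dB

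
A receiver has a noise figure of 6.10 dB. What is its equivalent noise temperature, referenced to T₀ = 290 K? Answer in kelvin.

F = 10^(6.10/10) = 4.0738
T_e = (F − 1)·T₀ = (4.0738 − 1) × 290 = 891 K

891 K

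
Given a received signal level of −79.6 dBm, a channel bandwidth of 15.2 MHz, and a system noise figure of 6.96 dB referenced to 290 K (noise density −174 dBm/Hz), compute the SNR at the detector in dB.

Noise floor: N = −174 + 10 log₁₀(B) + NF
10 log₁₀(1.52×10⁷) = 71.82 dB
N = −174 + 71.82 + 6.96 = −95.22 dBm
SNR = P_sig − N = −79.6 − (−95.22) = 15.62 dB → 15.6 dB

15.6 dB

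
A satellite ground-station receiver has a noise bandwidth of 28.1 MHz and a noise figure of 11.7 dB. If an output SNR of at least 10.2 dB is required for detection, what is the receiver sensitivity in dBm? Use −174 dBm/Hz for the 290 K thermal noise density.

Sensitivity = −174 + 10 log₁₀(B) + NF + SNR_min
= −174 + 74.49 + 11.7 + 10.2
= −77.61 dBm → −77.6 dBm

−77.6 dBm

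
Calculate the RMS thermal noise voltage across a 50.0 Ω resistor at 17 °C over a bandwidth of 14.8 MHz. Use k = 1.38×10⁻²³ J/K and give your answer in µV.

T = 17 °C + 273.15 = 290.15 K
V_n = √(4kTRB)
4kTRB = 4 × 1.38×10⁻²³ × 290.15 × 5.00×10¹ × 1.48×10⁷ = 1.19×10⁻¹¹ V²
V_n = √(1.19×10⁻¹¹) = 3.44×10⁻⁶ V = 3.44 µV

3.44 µV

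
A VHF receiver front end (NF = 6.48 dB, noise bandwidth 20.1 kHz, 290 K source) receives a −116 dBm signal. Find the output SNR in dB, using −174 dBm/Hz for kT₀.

8.5 dB

Noise floor: N = −174 + 10 log₁₀(B) + NF
10 log₁₀(2.01×10⁴) = 43.03 dB
N = −174 + 43.03 + 6.48 = −124.49 dBm
SNR = P_sig − N = −116 − (−124.49) = 8.49 dB → 8.5 dB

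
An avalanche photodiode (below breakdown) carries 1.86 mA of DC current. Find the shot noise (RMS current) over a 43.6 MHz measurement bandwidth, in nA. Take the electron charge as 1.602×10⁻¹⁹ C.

I_n = √(2qI·B)
2qI·B = 2 × 1.602×10⁻¹⁹ × 1.86×10⁻³ × 4.36×10⁷ = 2.60×10⁻¹⁴ A²
I_n = √(2.60×10⁻¹⁴) = 1.61×10⁻⁷ A = 161 nA

161 nA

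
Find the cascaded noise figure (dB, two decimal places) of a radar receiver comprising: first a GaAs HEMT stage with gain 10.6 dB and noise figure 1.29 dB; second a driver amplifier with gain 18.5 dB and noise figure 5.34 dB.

1.92 dB

Convert to linear (a loss of L dB is a gain of −L dB): F_i = 10^(NF_i/10), G_i = 10^(G_i,dB/10)
  Stage 1: F_1 = 10^(1.29/10) = 1.346, G_1 = 10^(10.6/10) = 11.48
  Stage 2: F_2 = 10^(5.34/10) = 3.420, G_2 = 10^(18.5/10) = 70.79
Friis cascade:
  F = 1.346 + (3.420 − 1)/11.48 = 1.557
NF = 10 log₁₀(1.557) = 1.92 dB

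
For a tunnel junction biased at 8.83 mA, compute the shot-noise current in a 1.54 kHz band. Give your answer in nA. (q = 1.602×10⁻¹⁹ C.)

I_n = √(2qI·B)
2qI·B = 2 × 1.602×10⁻¹⁹ × 8.83×10⁻³ × 1.54×10³ = 4.36×10⁻¹⁸ A²
I_n = √(4.36×10⁻¹⁸) = 2.09×10⁻⁹ A = 2.09 nA

2.09 nA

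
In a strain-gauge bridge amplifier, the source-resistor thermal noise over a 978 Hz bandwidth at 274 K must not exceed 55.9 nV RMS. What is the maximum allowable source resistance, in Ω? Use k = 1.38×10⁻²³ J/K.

211 Ω

Johnson–Nyquist: V_n = √(4kTRB) ⇒ R = V_n² / (4kTB)
4kTB = 4 × 1.38×10⁻²³ × 274 × 9.78×10² = 1.48×10⁻¹⁷
R = (5.59×10⁻⁸)² / 1.48×10⁻¹⁷ = 2.11×10² Ω = 211 Ω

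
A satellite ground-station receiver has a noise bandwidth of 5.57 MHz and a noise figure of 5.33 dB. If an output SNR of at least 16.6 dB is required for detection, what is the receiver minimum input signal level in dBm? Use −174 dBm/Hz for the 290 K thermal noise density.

Sensitivity = −174 + 10 log₁₀(B) + NF + SNR_min
= −174 + 67.46 + 5.33 + 16.6
= −84.61 dBm → −84.6 dBm

−84.6 dBm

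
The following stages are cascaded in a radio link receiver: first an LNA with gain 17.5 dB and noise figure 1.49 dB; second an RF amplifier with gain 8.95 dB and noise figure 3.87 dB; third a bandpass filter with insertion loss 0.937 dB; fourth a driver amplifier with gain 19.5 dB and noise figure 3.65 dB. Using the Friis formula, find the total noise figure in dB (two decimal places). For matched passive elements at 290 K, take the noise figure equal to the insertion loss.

Convert to linear (a loss of L dB is a gain of −L dB): F_i = 10^(NF_i/10), G_i = 10^(G_i,dB/10)
  Stage 1: F_1 = 10^(1.49/10) = 1.409, G_1 = 10^(17.5/10) = 56.23
  Stage 2: F_2 = 10^(3.87/10) = 2.438, G_2 = 10^(8.95/10) = 7.852
  Stage 3: F_3 = 10^(0.937/10) = 1.241, G_3 = 10^(−0.937/10) = 0.8059
  Stage 4: F_4 = 10^(3.65/10) = 2.317, G_4 = 10^(19.5/10) = 89.13
Friis cascade:
  F = 1.409 + (2.438 − 1)/56.23 + (1.241 − 1)/441.6 + (2.317 − 1)/355.9 = 1.439
NF = 10 log₁₀(1.439) = 1.58 dB

1.58 dB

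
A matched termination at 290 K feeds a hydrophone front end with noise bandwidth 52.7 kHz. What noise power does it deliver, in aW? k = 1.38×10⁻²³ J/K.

P_n = kTB = 1.38×10⁻²³ × 290 × 5.27×10⁴ = 2.11×10⁻¹⁶ W = 211 aW

211 aW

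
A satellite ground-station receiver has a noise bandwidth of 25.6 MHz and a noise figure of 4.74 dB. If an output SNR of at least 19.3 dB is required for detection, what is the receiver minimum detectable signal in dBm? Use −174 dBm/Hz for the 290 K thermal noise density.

−75.9 dBm

Sensitivity = −174 + 10 log₁₀(B) + NF + SNR_min
= −174 + 74.08 + 4.74 + 19.3
= −75.88 dBm → −75.9 dBm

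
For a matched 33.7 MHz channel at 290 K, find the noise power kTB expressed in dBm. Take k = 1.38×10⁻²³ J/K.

−98.7 dBm

P_n = kTB = 1.38×10⁻²³ × 290 × 3.37×10⁷ = 1.35×10⁻¹³ W
In dBm: 10 log₁₀(1.35×10⁻¹³ / 10⁻³) = −98.7 dBm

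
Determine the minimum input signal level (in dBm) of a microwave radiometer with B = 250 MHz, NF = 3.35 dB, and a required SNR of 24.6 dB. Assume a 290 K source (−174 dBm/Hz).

Sensitivity = −174 + 10 log₁₀(B) + NF + SNR_min
= −174 + 83.98 + 3.35 + 24.6
= −62.07 dBm → −62.1 dBm

−62.1 dBm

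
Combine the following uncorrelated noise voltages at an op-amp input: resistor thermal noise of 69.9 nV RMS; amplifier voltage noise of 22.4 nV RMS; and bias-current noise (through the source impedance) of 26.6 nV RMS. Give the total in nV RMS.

78.1 nV

Uncorrelated sources add in power (mean-square): V_tot = √(ΣV_i²)
V_tot = √[(6.99×10⁻⁸)² + (2.24×10⁻⁸)² + (2.66×10⁻⁸)²] = 7.81×10⁻⁸ V = 78.1 nV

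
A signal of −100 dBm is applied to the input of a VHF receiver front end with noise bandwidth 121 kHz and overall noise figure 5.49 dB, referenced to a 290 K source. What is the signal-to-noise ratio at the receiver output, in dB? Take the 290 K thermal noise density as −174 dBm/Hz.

Noise floor: N = −174 + 10 log₁₀(B) + NF
10 log₁₀(1.21×10⁵) = 50.83 dB
N = −174 + 50.83 + 5.49 = −117.68 dBm
SNR = P_sig − N = −100 − (−117.68) = 17.68 dB → 17.7 dB

17.7 dB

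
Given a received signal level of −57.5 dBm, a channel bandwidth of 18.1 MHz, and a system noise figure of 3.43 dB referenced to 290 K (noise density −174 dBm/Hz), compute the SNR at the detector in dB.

40.5 dB

Noise floor: N = −174 + 10 log₁₀(B) + NF
10 log₁₀(1.81×10⁷) = 72.58 dB
N = −174 + 72.58 + 3.43 = −97.99 dBm
SNR = P_sig − N = −57.5 − (−97.99) = 40.49 dB → 40.5 dB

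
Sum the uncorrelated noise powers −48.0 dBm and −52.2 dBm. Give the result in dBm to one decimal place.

−46.6 dBm

Convert to linear, add, convert back:
P₁ = 1.58×10⁻⁸ W, P₂ = 6.03×10⁻⁹ W
P_tot = 2.19×10⁻⁸ W → 10 log₁₀(P_tot / 10⁻³) = −46.6 dBm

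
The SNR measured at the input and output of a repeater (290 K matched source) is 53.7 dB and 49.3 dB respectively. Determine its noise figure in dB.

NF (dB) = SNR_in(dB) − SNR_out(dB) when the source is at T₀
NF = 53.7 − 49.3 = 4.4 dB

4.4 dB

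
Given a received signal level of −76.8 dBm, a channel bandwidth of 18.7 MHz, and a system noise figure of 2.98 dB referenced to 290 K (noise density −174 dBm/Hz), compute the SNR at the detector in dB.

21.5 dB

Noise floor: N = −174 + 10 log₁₀(B) + NF
10 log₁₀(1.87×10⁷) = 72.72 dB
N = −174 + 72.72 + 2.98 = −98.30 dBm
SNR = P_sig − N = −76.8 − (−98.30) = 21.50 dB → 21.5 dB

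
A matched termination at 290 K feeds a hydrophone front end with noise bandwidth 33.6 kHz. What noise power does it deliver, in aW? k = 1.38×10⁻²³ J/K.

134 aW

P_n = kTB = 1.38×10⁻²³ × 290 × 3.36×10⁴ = 1.34×10⁻¹⁶ W = 134 aW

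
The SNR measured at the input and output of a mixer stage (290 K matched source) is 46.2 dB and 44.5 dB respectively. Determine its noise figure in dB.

1.7 dB

NF (dB) = SNR_in(dB) − SNR_out(dB) when the source is at T₀
NF = 46.2 − 44.5 = 1.7 dB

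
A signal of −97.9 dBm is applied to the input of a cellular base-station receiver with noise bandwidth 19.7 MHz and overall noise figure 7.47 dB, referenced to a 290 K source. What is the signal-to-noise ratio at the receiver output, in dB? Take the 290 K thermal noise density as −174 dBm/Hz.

−4.3 dB

Noise floor: N = −174 + 10 log₁₀(B) + NF
10 log₁₀(1.97×10⁷) = 72.94 dB
N = −174 + 72.94 + 7.47 = −93.59 dBm
SNR = P_sig − N = −97.9 − (−93.59) = −4.31 dB → −4.3 dB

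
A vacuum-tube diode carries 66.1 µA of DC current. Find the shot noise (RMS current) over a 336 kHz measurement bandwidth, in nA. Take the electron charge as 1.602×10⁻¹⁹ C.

I_n = √(2qI·B)
2qI·B = 2 × 1.602×10⁻¹⁹ × 6.61×10⁻⁵ × 3.36×10⁵ = 7.12×10⁻¹⁸ A²
I_n = √(7.12×10⁻¹⁸) = 2.67×10⁻⁹ A = 2.67 nA

2.67 nA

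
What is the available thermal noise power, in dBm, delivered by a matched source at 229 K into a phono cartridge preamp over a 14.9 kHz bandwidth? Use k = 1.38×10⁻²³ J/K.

−133.3 dBm

P_n = kTB = 1.38×10⁻²³ × 229 × 1.49×10⁴ = 4.71×10⁻¹⁷ W
In dBm: 10 log₁₀(4.71×10⁻¹⁷ / 10⁻³) = −133.3 dBm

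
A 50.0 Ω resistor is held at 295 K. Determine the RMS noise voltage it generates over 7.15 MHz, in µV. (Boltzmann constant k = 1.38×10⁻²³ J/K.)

2.41 µV

V_n = √(4kTRB)
4kTRB = 4 × 1.38×10⁻²³ × 295 × 5.00×10¹ × 7.15×10⁶ = 5.82×10⁻¹² V²
V_n = √(5.82×10⁻¹²) = 2.41×10⁻⁶ V = 2.41 µV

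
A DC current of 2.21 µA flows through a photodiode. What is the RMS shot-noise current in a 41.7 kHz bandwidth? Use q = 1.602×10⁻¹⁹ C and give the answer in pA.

I_n = √(2qI·B)
2qI·B = 2 × 1.602×10⁻¹⁹ × 2.21×10⁻⁶ × 4.17×10⁴ = 2.95×10⁻²⁰ A²
I_n = √(2.95×10⁻²⁰) = 1.72×10⁻¹⁰ A = 172 pA

172 pA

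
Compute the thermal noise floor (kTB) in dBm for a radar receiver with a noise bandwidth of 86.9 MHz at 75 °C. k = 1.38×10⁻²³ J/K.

T = 75 °C + 273.15 = 348.15 K
P_n = kTB = 1.38×10⁻²³ × 348.15 × 8.69×10⁷ = 4.18×10⁻¹³ W
In dBm: 10 log₁₀(4.18×10⁻¹³ / 10⁻³) = −93.8 dBm

−93.8 dBm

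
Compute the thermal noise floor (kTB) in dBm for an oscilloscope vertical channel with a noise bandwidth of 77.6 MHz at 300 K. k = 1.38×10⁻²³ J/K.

−94.9 dBm

P_n = kTB = 1.38×10⁻²³ × 300 × 7.76×10⁷ = 3.21×10⁻¹³ W
In dBm: 10 log₁₀(3.21×10⁻¹³ / 10⁻³) = −94.9 dBm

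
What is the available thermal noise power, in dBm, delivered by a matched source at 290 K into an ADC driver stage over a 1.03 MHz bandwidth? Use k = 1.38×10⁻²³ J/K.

−113.8 dBm

P_n = kTB = 1.38×10⁻²³ × 290 × 1.03×10⁶ = 4.12×10⁻¹⁵ W
In dBm: 10 log₁₀(4.12×10⁻¹⁵ / 10⁻³) = −113.8 dBm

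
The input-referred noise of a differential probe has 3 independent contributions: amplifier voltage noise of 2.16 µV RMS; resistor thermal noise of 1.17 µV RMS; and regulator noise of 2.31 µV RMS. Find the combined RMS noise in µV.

Uncorrelated sources add in power (mean-square): V_tot = √(ΣV_i²)
V_tot = √[(2.16×10⁻⁶)² + (1.17×10⁻⁶)² + (2.31×10⁻⁶)²] = 3.37×10⁻⁶ V = 3.37 µV

3.37 µV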